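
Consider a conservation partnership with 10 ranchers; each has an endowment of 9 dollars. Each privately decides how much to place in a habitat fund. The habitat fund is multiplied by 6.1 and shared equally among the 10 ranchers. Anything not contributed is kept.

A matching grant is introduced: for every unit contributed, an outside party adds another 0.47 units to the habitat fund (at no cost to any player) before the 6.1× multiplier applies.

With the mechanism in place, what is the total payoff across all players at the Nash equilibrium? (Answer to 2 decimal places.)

The effective private return is 6.1 × 1.47 / 10 = 0.8967, which is still under 1, so the mechanism doesn't change anyone's dominant strategy: zero contribution.
At the Nash equilibrium no one contributes; group total payoff = 10 × 9 = 90.

90.00 dollars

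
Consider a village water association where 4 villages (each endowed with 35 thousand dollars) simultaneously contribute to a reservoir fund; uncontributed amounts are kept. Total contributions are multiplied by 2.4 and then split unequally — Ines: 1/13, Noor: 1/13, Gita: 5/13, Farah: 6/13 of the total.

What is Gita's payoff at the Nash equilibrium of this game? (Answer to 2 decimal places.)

Each unit j contributes comes back to j as 2.4 × (j's share), so j prefers to contribute only if that share exceeds 1/2.4 = 0.4167; otherwise keeping the unit dominates.
The only share above 0.4167 is Farah's 6/13, contributing 35; the remaining 3 contribute 0. Total contributed: 35.
Gita keeps 35 and receives 2.4 × 35 × 5/13 = 32.31 from the reservoir fund, for a payoff of 67.31.

67.31 thousand dollars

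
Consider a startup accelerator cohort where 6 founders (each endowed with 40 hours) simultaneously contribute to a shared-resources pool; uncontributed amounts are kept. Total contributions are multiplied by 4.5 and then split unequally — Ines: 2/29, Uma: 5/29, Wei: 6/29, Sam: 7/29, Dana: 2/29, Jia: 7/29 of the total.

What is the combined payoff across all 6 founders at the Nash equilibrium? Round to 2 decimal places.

520.00 hours

Each unit j contributes comes back to j as 4.5 × (j's share), so j prefers to contribute only if that share exceeds 1/4.5 = 0.2222; otherwise keeping the unit dominates.
The shares above 0.2222 belong to Sam and Jia, contributing 40 each; the remaining 4 contribute 0. Total contributed: 80.
The shared-resources pool pays out 4.5 × 80 = 360.00 in total (split across the unequal shares, but the aggregate is all that matters for the group sum).
The 4 free-riders keep 40 each, adding 160. Group total = 160 + 360.00 = 520.00.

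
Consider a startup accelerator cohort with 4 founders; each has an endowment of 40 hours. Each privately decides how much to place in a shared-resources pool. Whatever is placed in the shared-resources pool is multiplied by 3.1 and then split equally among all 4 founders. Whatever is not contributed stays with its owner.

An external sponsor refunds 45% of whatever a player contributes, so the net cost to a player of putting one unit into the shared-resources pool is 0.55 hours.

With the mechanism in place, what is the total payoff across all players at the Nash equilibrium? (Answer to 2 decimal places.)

568.00 hours

Under the mechanism each unit contributed yields (3.1/4) / 0.55 = 1.4091 back to its contributor per unit of net cost, which exceeds 1, making full contribution the dominant choice for everyone.
At the Nash equilibrium everyone contributes 40. Group total payoff = 4 × (40 × 0.45 + 3.1 × 40) = 568.00.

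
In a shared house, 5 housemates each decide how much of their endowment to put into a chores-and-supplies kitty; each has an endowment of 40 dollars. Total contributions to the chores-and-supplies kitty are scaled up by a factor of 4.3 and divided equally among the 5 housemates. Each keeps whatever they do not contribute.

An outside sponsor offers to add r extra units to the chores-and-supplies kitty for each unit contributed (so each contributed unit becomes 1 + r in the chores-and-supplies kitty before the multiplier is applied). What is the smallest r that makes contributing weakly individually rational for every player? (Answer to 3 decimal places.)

0.163

With matching at rate r, one contributed unit becomes (1 + r) in the chores-and-supplies kitty and returns 4.3 × (1 + r) / 5 to the contributor.
Setting this equal to 1: 1 + r = 5/4.3 = 1.1628.
So the minimum matching rate is r = 1.1628 − 1 = 0.163.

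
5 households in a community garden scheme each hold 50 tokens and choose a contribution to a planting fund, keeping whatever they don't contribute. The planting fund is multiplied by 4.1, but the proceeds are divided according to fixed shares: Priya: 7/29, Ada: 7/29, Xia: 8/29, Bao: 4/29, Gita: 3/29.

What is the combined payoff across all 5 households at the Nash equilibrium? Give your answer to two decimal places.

Each unit j contributes comes back to j as 4.1 × (j's share), so j prefers to contribute only if that share exceeds 1/4.1 = 0.2439; otherwise keeping the unit dominates.
Only Xia (8/29) clears that bar, contributing 50; the remaining 4 contribute 0. Total contributed: 50.
The planting fund pays out 4.1 × 50 = 205.00 in total (split across the unequal shares, but the aggregate is all that matters for the group sum).
The 4 free-riders keep 50 each, adding 200. Group total = 200 + 205.00 = 405.00.

405.00 tokens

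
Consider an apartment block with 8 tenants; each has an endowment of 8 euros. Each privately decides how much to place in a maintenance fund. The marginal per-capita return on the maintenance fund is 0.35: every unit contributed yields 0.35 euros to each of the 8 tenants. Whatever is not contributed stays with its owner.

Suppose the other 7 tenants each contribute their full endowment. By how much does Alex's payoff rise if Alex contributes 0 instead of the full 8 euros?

Switching from a contribution of 8 to 0 lets Alex keep an extra 8 euros, but lowers the maintenance fund by 8, which costs Alex their own share of that drop: 0.35 × 8 = 2.80.
Net gain = 8 − 2.80 = 5.20. The private return per contributed unit (0.35) is below 1, so free-riding is indeed the best response regardless of what the others do.

5.20 euros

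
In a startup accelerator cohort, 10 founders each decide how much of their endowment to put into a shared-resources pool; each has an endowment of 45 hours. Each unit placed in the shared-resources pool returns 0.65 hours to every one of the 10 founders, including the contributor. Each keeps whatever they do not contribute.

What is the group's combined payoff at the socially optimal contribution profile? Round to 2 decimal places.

2925.00 hours

Each contributed unit returns 6.500 to the group as a whole (0.65 to each of 10 players), which exceeds 1, so the social optimum is full contribution: group total = 6.500 × 450 = 2925.00.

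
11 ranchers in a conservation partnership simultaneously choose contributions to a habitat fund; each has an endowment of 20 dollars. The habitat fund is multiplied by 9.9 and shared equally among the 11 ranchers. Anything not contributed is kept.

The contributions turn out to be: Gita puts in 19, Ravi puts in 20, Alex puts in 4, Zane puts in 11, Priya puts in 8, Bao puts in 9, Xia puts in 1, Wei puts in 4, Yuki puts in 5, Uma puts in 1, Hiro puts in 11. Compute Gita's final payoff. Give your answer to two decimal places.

Total contributed: 19 + 20 + 4 + 11 + 8 + 9 + 1 + 4 + 5 + 1 + 11 = 93.
Each receives 9.9 × 93 / 11 = 83.70 from the habitat fund.
Gita keeps 20 − 19 = 1, so Gita's payoff is 1 + 83.70 = 84.70.

84.70 dollars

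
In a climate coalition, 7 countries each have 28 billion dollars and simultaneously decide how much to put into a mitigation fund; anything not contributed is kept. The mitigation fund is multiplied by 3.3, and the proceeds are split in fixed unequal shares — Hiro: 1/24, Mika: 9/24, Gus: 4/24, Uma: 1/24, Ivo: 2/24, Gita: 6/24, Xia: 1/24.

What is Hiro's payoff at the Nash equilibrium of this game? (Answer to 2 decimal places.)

Player j's private return per contributed unit is 3.3 × (j's share). Contributing is weakly dominant for j when that share is at least 1/3.3 = 0.3030, and contributing 0 is dominant otherwise.
Mika alone (share 9/24) is above the threshold, contributing 28; the remaining 6 contribute 0. Total contributed: 28.
Hiro keeps 28 and receives 3.3 × 28 × 1/24 = 3.85 from the mitigation fund, for a payoff of 31.85.

31.85 billion dollars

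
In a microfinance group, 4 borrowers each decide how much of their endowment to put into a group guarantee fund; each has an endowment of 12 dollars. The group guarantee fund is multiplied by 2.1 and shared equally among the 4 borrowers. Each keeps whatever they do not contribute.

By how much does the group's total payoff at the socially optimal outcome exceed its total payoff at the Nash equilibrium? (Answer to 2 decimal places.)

Each contributed unit returns 2.1/4 = 0.5250 to its contributor — below 1 — so contributing 0 is dominant for every player. At the Nash equilibrium everyone keeps their 12, and the group total is 4 × 12 = 48.
Each contributed unit returns 2.100 to the group as a whole (0.5250 to each of 4 players), which exceeds 1, so the social optimum is full contribution: group total = 2.100 × 48 = 100.80.
Efficiency loss = 100.80 − 48 = 52.80.

52.80 dollars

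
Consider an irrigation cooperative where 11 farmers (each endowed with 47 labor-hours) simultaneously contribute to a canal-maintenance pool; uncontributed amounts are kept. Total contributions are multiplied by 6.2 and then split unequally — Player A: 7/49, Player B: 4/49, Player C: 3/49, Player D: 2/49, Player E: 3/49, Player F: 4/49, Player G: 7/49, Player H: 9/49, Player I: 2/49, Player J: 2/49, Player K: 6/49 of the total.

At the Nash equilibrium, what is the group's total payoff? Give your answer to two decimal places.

761.40 labor-hours

Each unit j contributes comes back to j as 6.2 × (j's share), so j prefers to contribute only if that share exceeds 1/6.2 = 0.1613; otherwise keeping the unit dominates.
Player H alone (share 9/49) is above the threshold, contributing 47; the remaining 10 contribute 0. Total contributed: 47.
The canal-maintenance pool pays out 6.2 × 47 = 291.40 in total (split across the unequal shares, but the aggregate is all that matters for the group sum).
The 10 free-riders keep 47 each, adding 470. Group total = 470 + 291.40 = 761.40.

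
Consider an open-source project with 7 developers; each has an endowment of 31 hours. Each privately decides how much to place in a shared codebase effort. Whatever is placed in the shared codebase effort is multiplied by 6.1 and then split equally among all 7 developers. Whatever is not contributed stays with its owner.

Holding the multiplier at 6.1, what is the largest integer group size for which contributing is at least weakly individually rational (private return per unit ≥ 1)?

6

Private return per unit is 6.1/(group size), which is ≥ 1 whenever the group size is ≤ 6.1.
The largest such integer is 6.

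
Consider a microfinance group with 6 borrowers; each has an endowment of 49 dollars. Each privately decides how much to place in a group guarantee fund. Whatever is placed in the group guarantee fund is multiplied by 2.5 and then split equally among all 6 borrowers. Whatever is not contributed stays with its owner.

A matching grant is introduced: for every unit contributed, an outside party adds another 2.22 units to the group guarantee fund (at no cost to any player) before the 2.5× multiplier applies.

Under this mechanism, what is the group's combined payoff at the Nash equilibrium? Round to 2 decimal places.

2366.70 dollars

The effective private return per unit is now 2.5 × 3.22 / 6 = 1.3417 > 1, so every player's dominant strategy flips to full contribution.
At the Nash equilibrium everyone contributes 49. Group total payoff = 2.5 × 3.22 × 294 = 2366.70.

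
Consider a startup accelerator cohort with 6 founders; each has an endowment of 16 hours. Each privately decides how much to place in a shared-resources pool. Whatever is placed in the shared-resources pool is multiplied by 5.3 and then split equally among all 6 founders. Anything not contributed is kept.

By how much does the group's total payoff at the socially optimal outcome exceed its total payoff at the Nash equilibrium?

Each contributed unit returns 5.3/6 = 0.8833 to its contributor — below 1 — so contributing 0 is dominant for every player. At the Nash equilibrium everyone keeps their 16, and the group total is 6 × 16 = 96.
Each contributed unit returns 5.300 to the group as a whole (0.8833 to each of 6 players), which exceeds 1, so the social optimum is full contribution: group total = 5.300 × 96 = 508.80.
Efficiency loss = 508.80 − 96 = 412.80.

412.80 hours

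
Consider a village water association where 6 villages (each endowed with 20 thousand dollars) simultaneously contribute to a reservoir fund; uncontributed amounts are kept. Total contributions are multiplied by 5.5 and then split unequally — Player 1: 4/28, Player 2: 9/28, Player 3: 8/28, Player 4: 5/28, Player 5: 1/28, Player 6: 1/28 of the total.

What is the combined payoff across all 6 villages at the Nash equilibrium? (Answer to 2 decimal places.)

Player j's private return per contributed unit is 5.5 × (j's share). Contributing is weakly dominant for j when that share is at least 1/5.5 = 0.1818, and contributing 0 is dominant otherwise.
Player 2 and Player 3 are above the threshold, contributing 20 each; the remaining 4 contribute 0. Total contributed: 40.
The reservoir fund pays out 5.5 × 40 = 220.00 in total (split across the unequal shares, but the aggregate is all that matters for the group sum).
The 4 free-riders keep 20 each, adding 80. Group total = 80 + 220.00 = 300.00.

300.00 thousand dollars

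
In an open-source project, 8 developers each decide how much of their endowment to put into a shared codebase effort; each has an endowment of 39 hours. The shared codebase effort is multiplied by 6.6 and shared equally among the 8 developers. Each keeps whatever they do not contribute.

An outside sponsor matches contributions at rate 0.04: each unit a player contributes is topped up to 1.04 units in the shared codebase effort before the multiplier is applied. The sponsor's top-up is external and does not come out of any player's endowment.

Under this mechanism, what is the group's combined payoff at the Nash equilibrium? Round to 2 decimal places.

The effective private return is 6.6 × 1.04 / 8 = 0.8580, which is still under 1, so the mechanism doesn't change anyone's dominant strategy: zero contribution.
At the Nash equilibrium no one contributes; group total payoff = 8 × 39 = 312.

312.00 hours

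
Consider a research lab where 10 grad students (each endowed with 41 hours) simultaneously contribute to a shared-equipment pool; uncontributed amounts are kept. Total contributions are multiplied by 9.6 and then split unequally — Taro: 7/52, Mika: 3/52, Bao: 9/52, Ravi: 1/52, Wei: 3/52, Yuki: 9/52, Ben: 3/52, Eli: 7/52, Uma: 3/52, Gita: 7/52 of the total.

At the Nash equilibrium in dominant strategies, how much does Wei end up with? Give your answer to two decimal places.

For player j, contributing a unit is worthwhile iff 9.6 × (j's share) ≥ 1, i.e. iff j's share is at least 0.1042.
The shares above 0.1042 belong to Taro, Bao, Yuki, Eli and Gita, contributing 41 each; the remaining 5 contribute 0. Total contributed: 205.
Wei keeps 41 and receives 9.6 × 205 × 3/52 = 113.54 from the shared-equipment pool, for a payoff of 154.54.

154.54 hours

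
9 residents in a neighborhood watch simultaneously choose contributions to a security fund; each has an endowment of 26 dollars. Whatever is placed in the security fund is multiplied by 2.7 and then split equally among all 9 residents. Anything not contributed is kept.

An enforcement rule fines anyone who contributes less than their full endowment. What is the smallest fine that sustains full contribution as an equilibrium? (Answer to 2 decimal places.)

18.20 dollars

Given the others contribute fully, the best deviation is to contribute 0 (any partial contribution still incurs the fine and gives up units whose private return 0.3000 is below 1).
Deviating from 26 to 0 saves 26 dollars but forfeits the deviator's share of the drop in the security fund: 2.7/9 × 26 = 7.80.
So the deviation gain is 26 − 7.80 = 18.20, and the fine must be at least 18.20 dollars to wipe it out.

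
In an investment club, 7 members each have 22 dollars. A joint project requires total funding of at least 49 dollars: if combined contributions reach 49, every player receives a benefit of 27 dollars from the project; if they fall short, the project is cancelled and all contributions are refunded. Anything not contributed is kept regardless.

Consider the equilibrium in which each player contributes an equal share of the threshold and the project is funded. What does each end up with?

Equal share of the threshold: 49/7 = 7.
At this profile no one gains by cutting their contribution: any cut drops the total below 49, the project is cancelled, contributions are refunded, and the deviator ends with 22, which is less than 22 − 7 + 27 = 42. Contributing more than 7 just wastes the excess. So contributing exactly 7 is a best response.
Each player's payoff: 22 − 7 + 27 = 42.

42 dollars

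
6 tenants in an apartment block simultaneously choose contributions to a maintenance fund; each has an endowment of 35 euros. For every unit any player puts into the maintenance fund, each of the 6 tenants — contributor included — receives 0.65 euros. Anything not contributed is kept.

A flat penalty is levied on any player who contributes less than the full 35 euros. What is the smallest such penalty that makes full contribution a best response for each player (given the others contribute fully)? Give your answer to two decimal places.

12.25 euros

Given the others contribute fully, the best deviation is to contribute 0 (any partial contribution still incurs the fine and gives up units whose private return 0.65 is below 1).
Deviating from 35 to 0 saves 35 euros but forfeits the deviator's share of the drop in the maintenance fund: 0.65 × 35 = 22.75.
So the deviation gain is 35 − 22.75 = 12.25, and the fine must be at least 12.25 euros to wipe it out.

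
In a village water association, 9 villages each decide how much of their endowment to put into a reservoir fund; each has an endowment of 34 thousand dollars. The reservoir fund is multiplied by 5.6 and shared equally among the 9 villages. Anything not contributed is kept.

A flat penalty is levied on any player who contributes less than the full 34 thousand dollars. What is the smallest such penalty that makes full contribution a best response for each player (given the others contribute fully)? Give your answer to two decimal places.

12.84 thousand dollars

Given the others contribute fully, the best deviation is to contribute 0 (any partial contribution still incurs the fine and gives up units whose private return 0.6222 is below 1).
Deviating from 34 to 0 saves 34 thousand dollars but forfeits the deviator's share of the drop in the reservoir fund: 5.6/9 × 34 = 21.16.
So the deviation gain is 34 − 21.16 = 12.84, and the fine must be at least 12.84 thousand dollars to wipe it out.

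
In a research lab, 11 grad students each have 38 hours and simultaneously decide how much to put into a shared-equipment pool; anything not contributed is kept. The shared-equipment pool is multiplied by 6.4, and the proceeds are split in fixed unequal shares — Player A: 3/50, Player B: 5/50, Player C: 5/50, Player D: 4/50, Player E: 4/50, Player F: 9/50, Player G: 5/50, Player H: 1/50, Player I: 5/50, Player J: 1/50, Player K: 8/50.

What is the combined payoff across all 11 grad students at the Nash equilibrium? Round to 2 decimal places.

828.40 hours

A player with share s gets back 6.4·s per unit contributed, so full contribution is dominant for anyone with s > 1/6.4 = 0.1563 and zero contribution is dominant for anyone below.
The shares above 0.1563 belong to Player F and Player K, contributing 38 each; the remaining 9 contribute 0. Total contributed: 76.
The shared-equipment pool pays out 6.4 × 76 = 486.40 in total (split across the unequal shares, but the aggregate is all that matters for the group sum).
The 9 free-riders keep 38 each, adding 342. Group total = 342 + 486.40 = 828.40.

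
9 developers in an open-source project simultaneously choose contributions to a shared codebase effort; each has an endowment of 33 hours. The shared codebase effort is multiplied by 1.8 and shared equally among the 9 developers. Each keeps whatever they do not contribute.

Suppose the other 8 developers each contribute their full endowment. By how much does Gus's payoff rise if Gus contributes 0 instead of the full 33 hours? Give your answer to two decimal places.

26.40 hours

Switching from a contribution of 33 to 0 lets Gus keep an extra 33 hours, but lowers the shared codebase effort by 33, which costs Gus their own share of that drop: 1.8/9 × 33 = 6.60.
Net gain = 33 − 6.60 = 26.40. The private return per contributed unit (0.2000) is below 1, so free-riding is indeed the best response regardless of what the others do.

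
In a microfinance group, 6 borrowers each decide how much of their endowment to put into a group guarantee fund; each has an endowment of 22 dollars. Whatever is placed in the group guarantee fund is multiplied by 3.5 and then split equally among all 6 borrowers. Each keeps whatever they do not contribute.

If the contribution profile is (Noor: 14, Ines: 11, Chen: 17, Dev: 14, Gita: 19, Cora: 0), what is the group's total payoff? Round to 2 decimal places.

319.50 dollars

Total contributed: 14 + 11 + 17 + 14 + 19 + 0 = 75; total kept: 6 × 22 − 75 = 57.
The group guarantee fund pays out 3.5 × 75 = 262.50 in aggregate.
Group total = 57 + 262.50 = 319.50.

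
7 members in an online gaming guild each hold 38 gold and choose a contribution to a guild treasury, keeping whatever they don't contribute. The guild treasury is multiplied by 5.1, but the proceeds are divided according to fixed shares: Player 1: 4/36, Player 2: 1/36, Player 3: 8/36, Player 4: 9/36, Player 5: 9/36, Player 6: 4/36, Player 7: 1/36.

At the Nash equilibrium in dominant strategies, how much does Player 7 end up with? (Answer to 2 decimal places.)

Each unit j contributes comes back to j as 5.1 × (j's share), so j prefers to contribute only if that share exceeds 1/5.1 = 0.1961; otherwise keeping the unit dominates.
Player 3, Player 4 and Player 5 clear that bar, contributing 38 each; the remaining 4 contribute 0. Total contributed: 114.
Player 7 keeps 38 and receives 5.1 × 114 × 1/36 = 16.15 from the guild treasury, for a payoff of 54.15.

54.15 gold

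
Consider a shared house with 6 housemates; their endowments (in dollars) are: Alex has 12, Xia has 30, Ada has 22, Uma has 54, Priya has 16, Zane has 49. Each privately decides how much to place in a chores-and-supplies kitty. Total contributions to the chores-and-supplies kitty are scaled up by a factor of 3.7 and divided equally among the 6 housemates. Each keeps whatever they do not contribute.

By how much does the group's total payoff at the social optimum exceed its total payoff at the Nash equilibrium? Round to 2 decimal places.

494.10 dollars

The private return per contributed unit is 3.7/6 = 0.6167 < 1 for every player regardless of endowment, so the Nash equilibrium is zero contribution and the group total is Σ E_j = 12 + 30 + 22 + 54 + 16 + 49 = 183.
Each contributed unit returns 3.700 to the group, so the social optimum is full contribution by everyone: group total = 3.700 × 183 = 677.10.
Efficiency loss = (3.700 − 1) × 183 = 494.10.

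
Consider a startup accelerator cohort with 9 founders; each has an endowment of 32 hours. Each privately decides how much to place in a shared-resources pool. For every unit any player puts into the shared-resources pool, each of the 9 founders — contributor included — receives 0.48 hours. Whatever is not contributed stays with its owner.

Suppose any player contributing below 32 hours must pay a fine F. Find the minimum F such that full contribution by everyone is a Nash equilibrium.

16.64 hours

Given the others contribute fully, the best deviation is to contribute 0 (any partial contribution still incurs the fine and gives up units whose private return 0.48 is below 1).
Deviating from 32 to 0 saves 32 hours but forfeits the deviator's share of the drop in the shared-resources pool: 0.48 × 32 = 15.36.
So the deviation gain is 32 − 15.36 = 16.64, and the fine must be at least 16.64 hours to wipe it out.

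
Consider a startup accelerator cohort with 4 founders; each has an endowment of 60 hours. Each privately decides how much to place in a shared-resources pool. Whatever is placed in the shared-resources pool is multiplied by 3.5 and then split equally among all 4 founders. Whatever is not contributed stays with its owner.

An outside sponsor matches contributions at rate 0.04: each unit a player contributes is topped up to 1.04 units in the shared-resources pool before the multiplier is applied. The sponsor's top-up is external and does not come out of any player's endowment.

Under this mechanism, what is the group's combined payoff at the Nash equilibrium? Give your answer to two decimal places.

The effective private return is 3.5 × 1.04 / 4 = 0.9100, which is still under 1, so the mechanism doesn't change anyone's dominant strategy: zero contribution.
At the Nash equilibrium no one contributes; group total payoff = 4 × 60 = 240.

240.00 hours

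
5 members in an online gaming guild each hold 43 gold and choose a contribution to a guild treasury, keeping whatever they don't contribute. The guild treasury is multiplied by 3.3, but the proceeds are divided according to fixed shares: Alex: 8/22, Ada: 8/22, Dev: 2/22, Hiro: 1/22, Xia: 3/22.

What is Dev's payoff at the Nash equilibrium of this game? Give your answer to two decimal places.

For player j, contributing a unit is worthwhile iff 3.3 × (j's share) ≥ 1, i.e. iff j's share is at least 0.3030.
Alex and Ada are above the threshold, contributing 43 each; the remaining 3 contribute 0. Total contributed: 86.
Dev keeps 43 and receives 3.3 × 86 × 2/22 = 25.80 from the guild treasury, for a payoff of 68.80.

68.80 gold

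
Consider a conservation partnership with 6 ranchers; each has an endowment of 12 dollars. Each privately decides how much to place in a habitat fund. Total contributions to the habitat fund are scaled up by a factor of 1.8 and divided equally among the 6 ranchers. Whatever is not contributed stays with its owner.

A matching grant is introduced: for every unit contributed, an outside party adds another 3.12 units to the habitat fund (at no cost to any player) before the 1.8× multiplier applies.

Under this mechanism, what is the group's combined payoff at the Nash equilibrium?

With the mechanism, a contributed unit returns 1.8 × 4.12 / 6 = 1.2360 per unit of net cost to the contributor — now above 1 — so contributing fully is weakly dominant for every player.
So the Nash equilibrium is full contribution by all 6; the group earns 1.8 × 4.12 × 72 = 533.95.

533.95 dollars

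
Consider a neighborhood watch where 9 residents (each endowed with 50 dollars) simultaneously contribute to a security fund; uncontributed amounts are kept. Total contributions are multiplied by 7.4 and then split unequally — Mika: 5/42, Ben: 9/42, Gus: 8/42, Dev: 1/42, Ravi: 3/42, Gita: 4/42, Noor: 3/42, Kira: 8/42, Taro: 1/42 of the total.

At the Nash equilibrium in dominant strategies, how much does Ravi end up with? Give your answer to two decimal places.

For player j, contributing a unit is worthwhile iff 7.4 × (j's share) ≥ 1, i.e. iff j's share is at least 0.1351.
The shares above 0.1351 belong to Ben, Gus and Kira, contributing 50 each; the remaining 6 contribute 0. Total contributed: 150.
Ravi keeps 50 and receives 7.4 × 150 × 3/42 = 79.29 from the security fund, for a payoff of 129.29.

129.29 dollars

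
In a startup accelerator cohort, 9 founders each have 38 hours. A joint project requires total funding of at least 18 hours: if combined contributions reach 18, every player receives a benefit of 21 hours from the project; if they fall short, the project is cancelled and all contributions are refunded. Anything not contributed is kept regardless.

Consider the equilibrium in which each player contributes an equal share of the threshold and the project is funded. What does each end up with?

Equal share of the threshold: 18/9 = 2.
At this profile no one gains by cutting their contribution: any cut drops the total below 18, the project is cancelled, contributions are refunded, and the deviator ends with 38, which is less than 38 − 2 + 21 = 57. Contributing more than 2 just wastes the excess. So contributing exactly 2 is a best response.
Each player's payoff: 38 − 2 + 21 = 57.

57 hours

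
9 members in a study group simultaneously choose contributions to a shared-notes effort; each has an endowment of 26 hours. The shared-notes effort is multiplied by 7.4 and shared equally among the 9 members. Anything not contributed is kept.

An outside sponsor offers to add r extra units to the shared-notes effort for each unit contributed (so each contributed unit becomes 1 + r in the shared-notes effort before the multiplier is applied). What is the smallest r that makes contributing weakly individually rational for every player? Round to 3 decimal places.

0.216

With matching at rate r, one contributed unit becomes (1 + r) in the shared-notes effort and returns 7.4 × (1 + r) / 9 to the contributor.
Setting this equal to 1: 1 + r = 9/7.4 = 1.2162.
So the minimum matching rate is r = 1.2162 − 1 = 0.216.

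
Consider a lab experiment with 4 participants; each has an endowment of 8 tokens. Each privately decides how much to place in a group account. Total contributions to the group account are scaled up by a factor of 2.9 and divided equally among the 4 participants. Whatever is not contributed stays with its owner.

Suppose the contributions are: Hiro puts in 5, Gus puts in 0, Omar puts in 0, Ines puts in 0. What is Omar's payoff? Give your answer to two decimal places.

Total contributed: 5 + 0 + 0 + 0 = 5.
Each receives 2.9 × 5 / 4 = 3.63 from the group account.
Omar keeps 8 − 0 = 8, so Omar's payoff is 8 + 3.63 = 11.63.

11.63 tokens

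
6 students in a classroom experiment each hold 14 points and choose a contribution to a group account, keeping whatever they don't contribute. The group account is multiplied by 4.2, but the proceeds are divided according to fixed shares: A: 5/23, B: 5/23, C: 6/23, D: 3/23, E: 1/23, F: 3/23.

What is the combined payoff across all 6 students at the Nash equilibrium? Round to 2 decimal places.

A player with share s gets back 4.2·s per unit contributed, so full contribution is dominant for anyone with s > 1/4.2 = 0.2381 and zero contribution is dominant for anyone below.
C alone (share 6/23) is above the threshold, contributing 14; the remaining 5 contribute 0. Total contributed: 14.
The group account pays out 4.2 × 14 = 58.80 in total (split across the unequal shares, but the aggregate is all that matters for the group sum).
The 5 free-riders keep 14 each, adding 70. Group total = 70 + 58.80 = 128.80.

128.80 points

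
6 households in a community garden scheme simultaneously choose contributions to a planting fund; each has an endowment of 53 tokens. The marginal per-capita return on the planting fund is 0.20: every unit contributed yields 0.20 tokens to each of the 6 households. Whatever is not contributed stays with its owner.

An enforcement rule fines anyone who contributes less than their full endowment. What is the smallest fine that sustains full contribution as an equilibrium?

42.40 tokens

Given the others contribute fully, the best deviation is to contribute 0 (any partial contribution still incurs the fine and gives up units whose private return 0.20 is below 1).
Deviating from 53 to 0 saves 53 tokens but forfeits the deviator's share of the drop in the planting fund: 0.20 × 53 = 10.60.
So the deviation gain is 53 − 10.60 = 42.40, and the fine must be at least 42.40 tokens to wipe it out.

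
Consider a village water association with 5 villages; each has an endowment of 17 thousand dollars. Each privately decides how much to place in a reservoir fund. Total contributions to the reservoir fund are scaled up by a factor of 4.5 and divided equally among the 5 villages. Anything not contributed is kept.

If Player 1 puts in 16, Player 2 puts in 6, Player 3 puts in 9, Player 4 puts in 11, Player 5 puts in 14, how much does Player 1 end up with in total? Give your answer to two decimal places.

51.40 thousand dollars

Total contributed: 16 + 6 + 9 + 11 + 14 = 56.
Each receives 4.5 × 56 / 5 = 50.40 from the reservoir fund.
Player 1 keeps 17 − 16 = 1, so Player 1's payoff is 1 + 50.40 = 51.40.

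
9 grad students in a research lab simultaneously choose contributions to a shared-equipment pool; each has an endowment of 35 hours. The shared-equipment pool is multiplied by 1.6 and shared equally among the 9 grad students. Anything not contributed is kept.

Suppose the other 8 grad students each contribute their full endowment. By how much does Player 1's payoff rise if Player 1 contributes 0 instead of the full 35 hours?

Switching from a contribution of 35 to 0 lets Player 1 keep an extra 35 hours, but lowers the shared-equipment pool by 35, which costs Player 1 their own share of that drop: 1.6/9 × 35 = 6.22.
Net gain = 35 − 6.22 = 28.78. The private return per contributed unit (0.1778) is below 1, so free-riding is indeed the best response regardless of what the others do.

28.78 hours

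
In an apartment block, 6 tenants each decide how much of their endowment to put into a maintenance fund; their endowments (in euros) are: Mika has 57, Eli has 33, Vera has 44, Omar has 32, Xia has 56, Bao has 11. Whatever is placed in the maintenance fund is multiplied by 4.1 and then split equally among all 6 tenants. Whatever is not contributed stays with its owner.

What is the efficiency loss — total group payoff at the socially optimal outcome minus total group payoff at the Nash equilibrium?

The private return per contributed unit is 4.1/6 = 0.6833 < 1 for every player regardless of endowment, so the Nash equilibrium is zero contribution and the group total is Σ E_j = 57 + 33 + 44 + 32 + 56 + 11 = 233.
Each contributed unit returns 4.100 to the group, so the social optimum is full contribution by everyone: group total = 4.100 × 233 = 955.30.
Efficiency loss = (4.100 − 1) × 233 = 722.30.

722.30 euros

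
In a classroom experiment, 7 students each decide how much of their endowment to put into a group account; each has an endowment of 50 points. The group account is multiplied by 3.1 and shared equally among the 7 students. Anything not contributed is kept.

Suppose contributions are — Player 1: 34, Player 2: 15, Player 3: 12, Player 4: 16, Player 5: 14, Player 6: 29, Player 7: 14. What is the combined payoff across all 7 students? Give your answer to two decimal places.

631.40 points

Total contributed: 34 + 15 + 12 + 16 + 14 + 29 + 14 = 134; total kept: 7 × 50 − 134 = 216.
The group account pays out 3.1 × 134 = 415.40 in aggregate.
Group total = 216 + 415.40 = 631.40.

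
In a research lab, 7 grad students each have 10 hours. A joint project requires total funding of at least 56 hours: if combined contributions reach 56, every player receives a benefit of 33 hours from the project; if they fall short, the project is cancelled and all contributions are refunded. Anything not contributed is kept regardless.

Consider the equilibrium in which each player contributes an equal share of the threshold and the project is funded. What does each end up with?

35 hours

Equal share of the threshold: 56/7 = 8.
At this profile no one gains by cutting their contribution: any cut drops the total below 56, the project is cancelled, contributions are refunded, and the deviator ends with 10, which is less than 10 − 8 + 33 = 35. Contributing more than 8 just wastes the excess. So contributing exactly 8 is a best response.
Each player's payoff: 10 − 8 + 33 = 35.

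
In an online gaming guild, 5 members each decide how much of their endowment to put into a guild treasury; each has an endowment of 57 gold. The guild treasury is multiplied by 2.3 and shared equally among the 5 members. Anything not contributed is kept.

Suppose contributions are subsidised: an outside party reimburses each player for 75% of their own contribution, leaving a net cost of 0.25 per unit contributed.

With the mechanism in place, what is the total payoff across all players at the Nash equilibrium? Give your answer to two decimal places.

869.25 gold

With the mechanism, a contributed unit returns (2.3/5) / 0.25 = 1.8400 per unit of net cost to the contributor — now above 1 — so contributing fully is weakly dominant for every player.
At the Nash equilibrium everyone contributes 57. Group total payoff = 5 × (57 × 0.75 + 2.3 × 57) = 869.25.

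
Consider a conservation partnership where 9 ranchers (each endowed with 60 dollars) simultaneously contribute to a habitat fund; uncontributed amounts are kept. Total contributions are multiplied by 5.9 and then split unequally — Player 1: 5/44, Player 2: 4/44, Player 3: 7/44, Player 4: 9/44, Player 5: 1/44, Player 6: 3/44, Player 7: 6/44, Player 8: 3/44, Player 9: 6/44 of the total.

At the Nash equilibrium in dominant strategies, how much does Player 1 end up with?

For player j, contributing a unit is worthwhile iff 5.9 × (j's share) ≥ 1, i.e. iff j's share is at least 0.1695.
Player 4 alone (share 9/44) is above the threshold, contributing 60; the remaining 8 contribute 0. Total contributed: 60.
Player 1 keeps 60 and receives 5.9 × 60 × 5/44 = 40.23 from the habitat fund, for a payoff of 100.23.

100.23 dollars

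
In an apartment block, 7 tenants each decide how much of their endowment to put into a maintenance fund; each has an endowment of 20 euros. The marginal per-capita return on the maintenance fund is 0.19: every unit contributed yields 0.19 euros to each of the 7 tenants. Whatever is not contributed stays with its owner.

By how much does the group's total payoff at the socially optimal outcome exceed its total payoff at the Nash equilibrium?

46.20 euros

The private return per contributed unit is 0.19 < 1, so contributing 0 is dominant for every player. At the Nash equilibrium everyone keeps their 20, and the group total is 7 × 20 = 140.
Each contributed unit returns 1.330 to the group as a whole (0.19 to each of 7 players), which exceeds 1, so the social optimum is full contribution: group total = 1.330 × 140 = 186.20.
Efficiency loss = 186.20 − 140 = 46.20.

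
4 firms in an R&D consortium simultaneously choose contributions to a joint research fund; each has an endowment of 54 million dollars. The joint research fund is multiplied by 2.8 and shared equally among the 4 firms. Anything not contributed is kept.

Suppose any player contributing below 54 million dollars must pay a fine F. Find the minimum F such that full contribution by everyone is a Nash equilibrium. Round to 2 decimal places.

16.20 million dollars

Given the others contribute fully, the best deviation is to contribute 0 (any partial contribution still incurs the fine and gives up units whose private return 0.7000 is below 1).
Deviating from 54 to 0 saves 54 million dollars but forfeits the deviator's share of the drop in the joint research fund: 2.8/4 × 54 = 37.80.
So the deviation gain is 54 − 37.80 = 16.20, and the fine must be at least 16.20 million dollars to wipe it out.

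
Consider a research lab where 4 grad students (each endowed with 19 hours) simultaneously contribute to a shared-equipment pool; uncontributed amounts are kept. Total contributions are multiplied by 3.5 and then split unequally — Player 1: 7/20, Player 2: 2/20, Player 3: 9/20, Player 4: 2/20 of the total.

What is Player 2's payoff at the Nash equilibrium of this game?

Player j's private return per contributed unit is 3.5 × (j's share). Contributing is weakly dominant for j when that share is at least 1/3.5 = 0.2857, and contributing 0 is dominant otherwise.
Player 1 and Player 3 are above the threshold, contributing 19 each; the remaining 2 contribute 0. Total contributed: 38.
Player 2 keeps 19 and receives 3.5 × 38 × 2/20 = 13.30 from the shared-equipment pool, for a payoff of 32.30.

32.30 hours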